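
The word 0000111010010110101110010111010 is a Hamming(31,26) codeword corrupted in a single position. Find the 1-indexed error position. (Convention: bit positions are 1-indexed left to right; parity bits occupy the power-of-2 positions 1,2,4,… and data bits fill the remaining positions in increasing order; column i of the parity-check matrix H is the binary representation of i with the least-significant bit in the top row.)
Syndrome s = H · r^T (mod 2), r = 0000111010010110101110010111010:
  s[0] = (1010101010101010101010101010101)·(0000111010010110101110010111010) mod 2 = 0+0+0+0+1+0+1+0+1+0+0+0+0+0+1+0+1+0+1+0+1+0+0+0+0+0+1+0+0+0+0 mod 2 = 0
  s[1] = (0110011001100110011001100110011)·(0000111010010110101110010111010) mod 2 = 0+0+0+0+0+1+1+0+0+0+0+0+0+1+1+0+0+0+1+0+0+0+0+0+0+1+1+0+0+1+0 mod 2 = 0
  s[2] = (0001111000011110000111100001111)·(0000111010010110101110010111010) mod 2 = 0+0+0+0+1+1+1+0+0+0+0+1+0+1+1+0+0+0+0+1+1+0+0+0+0+0+0+1+0+1+0 mod 2 = 0
  s[3] = (0000000111111110000000011111111)·(0000111010010110101110010111010) mod 2 = 0+0+0+0+0+0+0+0+1+0+0+1+0+1+1+0+0+0+0+0+0+0+0+1+0+1+1+1+0+1+0 mod 2 = 1
  s[4] = (0000000000000001111111111111111)·(0000111010010110101110010111010) mod 2 = 0+0+0+0+0+0+0+0+0+0+0+0+0+0+0+0+1+0+1+1+1+0+0+1+0+1+1+1+0+1+0 mod 2 = 1
Syndrome = 00011
Column i of H is the binary representation of i, so the syndrome is the binary index of the flipped bit.
Read s = 00011 with s[0] as LSB: 0·2^0 + 0·2^1 + 0·2^2 + 1·2^3 + 1·2^4 = 24.
Error is at bit position 24.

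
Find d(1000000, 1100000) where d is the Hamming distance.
XOR = 0100000, count of 1s = 1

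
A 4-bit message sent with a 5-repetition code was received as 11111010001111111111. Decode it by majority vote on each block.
Split into 5-bit blocks and majority-vote each:
  block 1 = 11111: 5 ones, 0 zeros → 1
  block 2 = 01000: 1 ones, 4 zeros → 0
  block 3 = 11111: 5 ones, 0 zeros → 1
  block 4 = 11111: 5 ones, 0 zeros → 1
Decoded = 1011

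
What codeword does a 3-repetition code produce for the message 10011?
Repeat each bit 3× and concatenate:
1→111  0→000  0→000  1→111  1→111
Codeword = 111000000111111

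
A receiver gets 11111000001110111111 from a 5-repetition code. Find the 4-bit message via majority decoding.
Split into 5-bit blocks and majority-vote each:
  block 1 = 11111: 5 ones, 0 zeros → 1
  block 2 = 00000: 0 ones, 5 zeros → 0
  block 3 = 11101: 4 ones, 1 zeros → 1
  block 4 = 11111: 5 ones, 0 zeros → 1
Decoded = 1011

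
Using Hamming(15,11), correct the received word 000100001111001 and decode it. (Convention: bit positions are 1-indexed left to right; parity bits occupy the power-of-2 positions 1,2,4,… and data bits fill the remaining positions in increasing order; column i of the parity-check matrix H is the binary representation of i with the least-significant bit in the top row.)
Syndrome s = H · r^T (mod 2), r = 000100001111001:
  s[0] = (101010101010101)·(000100001111001) mod 2 = 0+0+0+0+0+0+0+0+1+0+1+0+0+0+1 mod 2 = 1
  s[1] = (011001100110011)·(000100001111001) mod 2 = 0+0+0+0+0+0+0+0+0+1+1+0+0+0+1 mod 2 = 1
  s[2] = (000111100001111)·(000100001111001) mod 2 = 0+0+0+1+0+0+0+0+0+0+0+1+0+0+1 mod 2 = 1
  s[3] = (000000011111111)·(000100001111001) mod 2 = 0+0+0+0+0+0+0+0+1+1+1+1+0+0+1 mod 2 = 1
Syndrome = 1111
Column 15 of H equals this syndrome → error at bit 15 (1-indexed).
Flip bit 15: 000100001111001 → 000100001111000
Extract data bits at positions {3,5,6,7,9,10,11,12,13,14,15}: 00001111000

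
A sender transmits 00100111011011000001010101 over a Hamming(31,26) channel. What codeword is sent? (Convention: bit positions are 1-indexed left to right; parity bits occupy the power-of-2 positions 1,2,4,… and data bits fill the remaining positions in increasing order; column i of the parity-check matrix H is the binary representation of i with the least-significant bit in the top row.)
Codeword c = d · G (mod 2), d = 00100111011011000001010101:
  c[0] = d·G[:,0] = (00100111011011000001010101)·(11011010101101010101010101) mod 2 = 0+0+0+0+0+0+1+0+0+0+1+0+0+1+0+0+0+0+0+1+0+1+0+1+0+1 mod 2 = 1
  c[1] = d·G[:,1] = (00100111011011000001010101)·(10110110011011001100110011) mod 2 = 0+0+1+0+0+1+1+0+0+1+1+0+1+1+0+0+0+0+0+0+0+1+0+0+0+1 mod 2 = 1
  c[2] = d·G[:,2] = (00100111011011000001010101)·(10000000000000000000000000) mod 2 = 0+0+0+0+0+0+0+0+0+0+0+0+0+0+0+0+0+0+0+0+0+0+0+0+0+0 mod 2 = 0
  c[3] = d·G[:,3] = (00100111011011000001010101)·(01110001111000111100001111) mod 2 = 0+0+1+0+0+0+0+1+0+1+1+0+0+0+0+0+0+0+0+0+0+0+0+1+0+1 mod 2 = 0
  c[4] = d·G[:,4] = (00100111011011000001010101)·(01000000000000000000000000) mod 2 = 0+0+0+0+0+0+0+0+0+0+0+0+0+0+0+0+0+0+0+0+0+0+0+0+0+0 mod 2 = 0
  c[5] = d·G[:,5] = (00100111011011000001010101)·(00100000000000000000000000) mod 2 = 0+0+1+0+0+0+0+0+0+0+0+0+0+0+0+0+0+0+0+0+0+0+0+0+0+0 mod 2 = 1
  c[6] = d·G[:,6] = (00100111011011000001010101)·(00010000000000000000000000) mod 2 = 0+0+0+0+0+0+0+0+0+0+0+0+0+0+0+0+0+0+0+0+0+0+0+0+0+0 mod 2 = 0
  c[7] = d·G[:,7] = (00100111011011000001010101)·(00001111111000000011111111) mod 2 = 0+0+0+0+0+1+1+1+0+1+1+0+0+0+0+0+0+0+0+1+0+1+0+1+0+1 mod 2 = 1
  c[8] = d·G[:,8] = (00100111011011000001010101)·(00001000000000000000000000) mod 2 = 0+0+0+0+0+0+0+0+0+0+0+0+0+0+0+0+0+0+0+0+0+0+0+0+0+0 mod 2 = 0
  c[9] = d·G[:,9] = (00100111011011000001010101)·(00000100000000000000000000) mod 2 = 0+0+0+0+0+1+0+0+0+0+0+0+0+0+0+0+0+0+0+0+0+0+0+0+0+0 mod 2 = 1
  c[10] = d·G[:,10] = (00100111011011000001010101)·(00000010000000000000000000) mod 2 = 0+0+0+0+0+0+1+0+0+0+0+0+0+0+0+0+0+0+0+0+0+0+0+0+0+0 mod 2 = 1
  c[11] = d·G[:,11] = (00100111011011000001010101)·(00000001000000000000000000) mod 2 = 0+0+0+0+0+0+0+1+0+0+0+0+0+0+0+0+0+0+0+0+0+0+0+0+0+0 mod 2 = 1
  c[12] = d·G[:,12] = (00100111011011000001010101)·(00000000100000000000000000) mod 2 = 0+0+0+0+0+0+0+0+0+0+0+0+0+0+0+0+0+0+0+0+0+0+0+0+0+0 mod 2 = 0
  c[13] = d·G[:,13] = (00100111011011000001010101)·(00000000010000000000000000) mod 2 = 0+0+0+0+0+0+0+0+0+1+0+0+0+0+0+0+0+0+0+0+0+0+0+0+0+0 mod 2 = 1
  c[14] = d·G[:,14] = (00100111011011000001010101)·(00000000001000000000000000) mod 2 = 0+0+0+0+0+0+0+0+0+0+1+0+0+0+0+0+0+0+0+0+0+0+0+0+0+0 mod 2 = 1
  c[15] = d·G[:,15] = (00100111011011000001010101)·(00000000000111111111111111) mod 2 = 0+0+0+0+0+0+0+0+0+0+0+0+1+1+0+0+0+0+0+1+0+1+0+1+0+1 mod 2 = 0
  c[16] = d·G[:,16] = (00100111011011000001010101)·(00000000000100000000000000) mod 2 = 0+0+0+0+0+0+0+0+0+0+0+0+0+0+0+0+0+0+0+0+0+0+0+0+0+0 mod 2 = 0
  c[17] = d·G[:,17] = (00100111011011000001010101)·(00000000000010000000000000) mod 2 = 0+0+0+0+0+0+0+0+0+0+0+0+1+0+0+0+0+0+0+0+0+0+0+0+0+0 mod 2 = 1
  c[18] = d·G[:,18] = (00100111011011000001010101)·(00000000000001000000000000) mod 2 = 0+0+0+0+0+0+0+0+0+0+0+0+0+1+0+0+0+0+0+0+0+0+0+0+0+0 mod 2 = 1
  c[19] = d·G[:,19] = (00100111011011000001010101)·(00000000000000100000000000) mod 2 = 0+0+0+0+0+0+0+0+0+0+0+0+0+0+0+0+0+0+0+0+0+0+0+0+0+0 mod 2 = 0
  c[20] = d·G[:,20] = (00100111011011000001010101)·(00000000000000010000000000) mod 2 = 0+0+0+0+0+0+0+0+0+0+0+0+0+0+0+0+0+0+0+0+0+0+0+0+0+0 mod 2 = 0
  c[21] = d·G[:,21] = (00100111011011000001010101)·(00000000000000001000000000) mod 2 = 0+0+0+0+0+0+0+0+0+0+0+0+0+0+0+0+0+0+0+0+0+0+0+0+0+0 mod 2 = 0
  c[22] = d·G[:,22] = (00100111011011000001010101)·(00000000000000000100000000) mod 2 = 0+0+0+0+0+0+0+0+0+0+0+0+0+0+0+0+0+0+0+0+0+0+0+0+0+0 mod 2 = 0
  c[23] = d·G[:,23] = (00100111011011000001010101)·(00000000000000000010000000) mod 2 = 0+0+0+0+0+0+0+0+0+0+0+0+0+0+0+0+0+0+0+0+0+0+0+0+0+0 mod 2 = 0
  c[24] = d·G[:,24] = (00100111011011000001010101)·(00000000000000000001000000) mod 2 = 0+0+0+0+0+0+0+0+0+0+0+0+0+0+0+0+0+0+0+1+0+0+0+0+0+0 mod 2 = 1
  c[25] = d·G[:,25] = (00100111011011000001010101)·(00000000000000000000100000) mod 2 = 0+0+0+0+0+0+0+0+0+0+0+0+0+0+0+0+0+0+0+0+0+0+0+0+0+0 mod 2 = 0
  c[26] = d·G[:,26] = (00100111011011000001010101)·(00000000000000000000010000) mod 2 = 0+0+0+0+0+0+0+0+0+0+0+0+0+0+0+0+0+0+0+0+0+1+0+0+0+0 mod 2 = 1
  c[27] = d·G[:,27] = (00100111011011000001010101)·(00000000000000000000001000) mod 2 = 0+0+0+0+0+0+0+0+0+0+0+0+0+0+0+0+0+0+0+0+0+0+0+0+0+0 mod 2 = 0
  c[28] = d·G[:,28] = (00100111011011000001010101)·(00000000000000000000000100) mod 2 = 0+0+0+0+0+0+0+0+0+0+0+0+0+0+0+0+0+0+0+0+0+0+0+1+0+0 mod 2 = 1
  c[29] = d·G[:,29] = (00100111011011000001010101)·(00000000000000000000000010) mod 2 = 0+0+0+0+0+0+0+0+0+0+0+0+0+0+0+0+0+0+0+0+0+0+0+0+0+0 mod 2 = 0
  c[30] = d·G[:,30] = (00100111011011000001010101)·(00000000000000000000000001) mod 2 = 0+0+0+0+0+0+0+0+0+0+0+0+0+0+0+0+0+0+0+0+0+0+0+0+0+1 mod 2 = 1
Codeword = 1100010101110110011000001010101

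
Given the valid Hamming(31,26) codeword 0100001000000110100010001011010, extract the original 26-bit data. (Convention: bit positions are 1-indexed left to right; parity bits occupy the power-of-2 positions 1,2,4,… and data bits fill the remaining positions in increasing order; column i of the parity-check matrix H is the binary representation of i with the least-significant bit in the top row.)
Parity bits occupy power-of-2 positions; data bits are at positions {3,5,6,7,9,10,11,12,13,14,15,17,18,19,20,21,22,23,24,25,26,27,28,29,30,31} (1-indexed).
Extract: c[3]=0 c[5]=0 c[6]=0 c[7]=1 c[9]=0 c[10]=0 c[11]=0 c[12]=0 c[13]=0 c[14]=1 c[15]=1 c[17]=1 c[18]=0 c[19]=0 c[20]=0 c[21]=1 c[22]=0 c[23]=0 c[24]=0 c[25]=1 c[26]=0 c[27]=1 c[28]=1 c[29]=0 c[30]=1 c[31]=0
Data = 00010000011100010001011010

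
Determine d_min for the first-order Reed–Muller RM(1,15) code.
d_min = 16384 (RM(1,15) has length 32768 and minimum distance 2^(m−1) = 16384).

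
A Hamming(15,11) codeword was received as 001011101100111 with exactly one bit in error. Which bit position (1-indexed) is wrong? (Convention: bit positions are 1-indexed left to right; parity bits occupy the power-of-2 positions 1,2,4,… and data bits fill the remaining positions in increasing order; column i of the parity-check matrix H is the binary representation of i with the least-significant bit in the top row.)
Syndrome s = H · r^T (mod 2), r = 001011101100111:
  s[0] = (101010101010101)·(001011101100111) mod 2 = 0+0+1+0+1+0+1+0+1+0+0+0+1+0+1 mod 2 = 0
  s[1] = (011001100110011)·(001011101100111) mod 2 = 0+0+1+0+0+1+1+0+0+1+0+0+0+1+1 mod 2 = 0
  s[2] = (000111100001111)·(001011101100111) mod 2 = 0+0+0+0+1+1+1+0+0+0+0+0+1+1+1 mod 2 = 0
  s[3] = (000000011111111)·(001011101100111) mod 2 = 0+0+0+0+0+0+0+0+1+1+0+0+1+1+1 mod 2 = 1
Syndrome = 0001
Column i of H is the binary representation of i, so the syndrome is the binary index of the flipped bit.
Read s = 0001 with s[0] as LSB: 0·2^0 + 0·2^1 + 0·2^2 + 1·2^3 = 8.
Error is at bit position 8.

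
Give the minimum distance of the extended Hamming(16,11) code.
d_min = 4 (adding an overall parity bit to Hamming(15,11) raises d_min from 3 to 4).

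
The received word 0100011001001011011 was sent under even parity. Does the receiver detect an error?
Sum of received bits: 0+1+0+0+0+1+1+0+0+1+0+0+1+0+1+1+0+1+1 = 9; 9 mod 2 = 1. Result is 1 ≠ 0 → error detected.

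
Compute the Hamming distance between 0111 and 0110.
XOR = 0001, count of 1s = 1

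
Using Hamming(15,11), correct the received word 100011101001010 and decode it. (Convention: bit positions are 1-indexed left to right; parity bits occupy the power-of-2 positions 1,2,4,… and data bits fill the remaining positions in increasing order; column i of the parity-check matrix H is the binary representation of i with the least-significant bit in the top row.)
Syndrome s = H · r^T (mod 2), r = 100011101001010:
  s[0] = (101010101010101)·(100011101001010) mod 2 = 1+0+0+0+1+0+1+0+1+0+0+0+0+0+0 mod 2 = 0
  s[1] = (011001100110011)·(100011101001010) mod 2 = 0+0+0+0+0+1+1+0+0+0+0+0+0+1+0 mod 2 = 1
  s[2] = (000111100001111)·(100011101001010) mod 2 = 0+0+0+0+1+1+1+0+0+0+0+1+0+1+0 mod 2 = 1
  s[3] = (000000011111111)·(100011101001010) mod 2 = 0+0+0+0+0+0+0+0+1+0+0+1+0+1+0 mod 2 = 1
Syndrome = 0111
Column 14 of H equals this syndrome → error at bit 14 (1-indexed).
Flip bit 14: 100011101001010 → 100011101001000
Extract data bits at positions {3,5,6,7,9,10,11,12,13,14,15}: 01111001000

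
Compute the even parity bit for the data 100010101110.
Sum of data bits: 1+0+0+0+1+0+1+0+1+1+1+0 = 6.
6 mod 2 = 0, so parity bit = 0.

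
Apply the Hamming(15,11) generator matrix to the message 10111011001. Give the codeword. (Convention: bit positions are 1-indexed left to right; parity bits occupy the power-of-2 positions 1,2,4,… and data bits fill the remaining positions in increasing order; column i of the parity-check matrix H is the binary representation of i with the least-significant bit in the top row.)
Codeword c = d · G (mod 2), d = 10111011001:
  c[0] = d·G[:,0] = (10111011001)·(11011010101) mod 2 = 1+0+0+1+1+0+1+0+0+0+1 mod 2 = 1
  c[1] = d·G[:,1] = (10111011001)·(10110110011) mod 2 = 1+0+1+1+0+0+1+0+0+0+1 mod 2 = 1
  c[2] = d·G[:,2] = (10111011001)·(10000000000) mod 2 = 1+0+0+0+0+0+0+0+0+0+0 mod 2 = 1
  c[3] = d·G[:,3] = (10111011001)·(01110001111) mod 2 = 0+0+1+1+0+0+0+1+0+0+1 mod 2 = 0
  c[4] = d·G[:,4] = (10111011001)·(01000000000) mod 2 = 0+0+0+0+0+0+0+0+0+0+0 mod 2 = 0
  c[5] = d·G[:,5] = (10111011001)·(00100000000) mod 2 = 0+0+1+0+0+0+0+0+0+0+0 mod 2 = 1
  c[6] = d·G[:,6] = (10111011001)·(00010000000) mod 2 = 0+0+0+1+0+0+0+0+0+0+0 mod 2 = 1
  c[7] = d·G[:,7] = (10111011001)·(00001111111) mod 2 = 0+0+0+0+1+0+1+1+0+0+1 mod 2 = 0
  c[8] = d·G[:,8] = (10111011001)·(00001000000) mod 2 = 0+0+0+0+1+0+0+0+0+0+0 mod 2 = 1
  c[9] = d·G[:,9] = (10111011001)·(00000100000) mod 2 = 0+0+0+0+0+0+0+0+0+0+0 mod 2 = 0
  c[10] = d·G[:,10] = (10111011001)·(00000010000) mod 2 = 0+0+0+0+0+0+1+0+0+0+0 mod 2 = 1
  c[11] = d·G[:,11] = (10111011001)·(00000001000) mod 2 = 0+0+0+0+0+0+0+1+0+0+0 mod 2 = 1
  c[12] = d·G[:,12] = (10111011001)·(00000000100) mod 2 = 0+0+0+0+0+0+0+0+0+0+0 mod 2 = 0
  c[13] = d·G[:,13] = (10111011001)·(00000000010) mod 2 = 0+0+0+0+0+0+0+0+0+0+0 mod 2 = 0
  c[14] = d·G[:,14] = (10111011001)·(00000000001) mod 2 = 0+0+0+0+0+0+0+0+0+0+1 mod 2 = 1
Codeword = 111001101011001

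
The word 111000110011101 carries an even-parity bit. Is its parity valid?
Sum of all bits: 1+1+1+0+0+0+1+1+0+0+1+1+1+0+1 = 9; 9 mod 2 = 1. Result is 1 → parity error detected.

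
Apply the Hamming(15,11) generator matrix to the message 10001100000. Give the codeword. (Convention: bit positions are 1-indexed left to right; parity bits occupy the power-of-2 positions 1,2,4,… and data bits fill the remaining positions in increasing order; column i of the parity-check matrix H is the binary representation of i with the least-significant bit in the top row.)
Codeword c = d · G (mod 2), d = 10001100000:
  c[0] = d·G[:,0] = (10001100000)·(11011010101) mod 2 = 1+0+0+0+1+0+0+0+0+0+0 mod 2 = 0
  c[1] = d·G[:,1] = (10001100000)·(10110110011) mod 2 = 1+0+0+0+0+1+0+0+0+0+0 mod 2 = 0
  c[2] = d·G[:,2] = (10001100000)·(10000000000) mod 2 = 1+0+0+0+0+0+0+0+0+0+0 mod 2 = 1
  c[3] = d·G[:,3] = (10001100000)·(01110001111) mod 2 = 0+0+0+0+0+0+0+0+0+0+0 mod 2 = 0
  c[4] = d·G[:,4] = (10001100000)·(01000000000) mod 2 = 0+0+0+0+0+0+0+0+0+0+0 mod 2 = 0
  c[5] = d·G[:,5] = (10001100000)·(00100000000) mod 2 = 0+0+0+0+0+0+0+0+0+0+0 mod 2 = 0
  c[6] = d·G[:,6] = (10001100000)·(00010000000) mod 2 = 0+0+0+0+0+0+0+0+0+0+0 mod 2 = 0
  c[7] = d·G[:,7] = (10001100000)·(00001111111) mod 2 = 0+0+0+0+1+1+0+0+0+0+0 mod 2 = 0
  c[8] = d·G[:,8] = (10001100000)·(00001000000) mod 2 = 0+0+0+0+1+0+0+0+0+0+0 mod 2 = 1
  c[9] = d·G[:,9] = (10001100000)·(00000100000) mod 2 = 0+0+0+0+0+1+0+0+0+0+0 mod 2 = 1
  c[10] = d·G[:,10] = (10001100000)·(00000010000) mod 2 = 0+0+0+0+0+0+0+0+0+0+0 mod 2 = 0
  c[11] = d·G[:,11] = (10001100000)·(00000001000) mod 2 = 0+0+0+0+0+0+0+0+0+0+0 mod 2 = 0
  c[12] = d·G[:,12] = (10001100000)·(00000000100) mod 2 = 0+0+0+0+0+0+0+0+0+0+0 mod 2 = 0
  c[13] = d·G[:,13] = (10001100000)·(00000000010) mod 2 = 0+0+0+0+0+0+0+0+0+0+0 mod 2 = 0
  c[14] = d·G[:,14] = (10001100000)·(00000000001) mod 2 = 0+0+0+0+0+0+0+0+0+0+0 mod 2 = 0
Codeword = 001000001100000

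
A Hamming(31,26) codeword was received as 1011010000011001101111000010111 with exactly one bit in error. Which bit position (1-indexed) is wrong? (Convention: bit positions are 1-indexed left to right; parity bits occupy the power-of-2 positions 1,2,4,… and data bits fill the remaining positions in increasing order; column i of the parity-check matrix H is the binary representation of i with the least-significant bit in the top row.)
Syndrome s = H · r^T (mod 2), r = 1011010000011001101111000010111:
  s[0] = (1010101010101010101010101010101)·(1011010000011001101111000010111) mod 2 = 1+0+1+0+0+0+0+0+0+0+0+0+1+0+0+0+1+0+1+0+1+0+0+0+0+0+1+0+1+0+1 mod 2 = 1
  s[1] = (0110011001100110011001100110011)·(1011010000011001101111000010111) mod 2 = 0+0+1+0+0+1+0+0+0+0+0+0+0+0+0+0+0+0+1+0+0+1+0+0+0+0+1+0+0+1+1 mod 2 = 1
  s[2] = (0001111000011110000111100001111)·(1011010000011001101111000010111) mod 2 = 0+0+0+1+0+1+0+0+0+0+0+1+1+0+0+0+0+0+0+1+1+1+0+0+0+0+0+0+1+1+1 mod 2 = 0
  s[3] = (0000000111111110000000011111111)·(1011010000011001101111000010111) mod 2 = 0+0+0+0+0+0+0+0+0+0+0+1+1+0+0+0+0+0+0+0+0+0+0+0+0+0+1+0+1+1+1 mod 2 = 0
  s[4] = (0000000000000001111111111111111)·(1011010000011001101111000010111) mod 2 = 0+0+0+0+0+0+0+0+0+0+0+0+0+0+0+1+1+0+1+1+1+1+0+0+0+0+1+0+1+1+1 mod 2 = 0
Syndrome = 11000
Column i of H is the binary representation of i, so the syndrome is the binary index of the flipped bit.
Read s = 11000 with s[0] as LSB: 1·2^0 + 1·2^1 + 0·2^2 + 0·2^3 + 0·2^4 = 3.
Error is at bit position 3.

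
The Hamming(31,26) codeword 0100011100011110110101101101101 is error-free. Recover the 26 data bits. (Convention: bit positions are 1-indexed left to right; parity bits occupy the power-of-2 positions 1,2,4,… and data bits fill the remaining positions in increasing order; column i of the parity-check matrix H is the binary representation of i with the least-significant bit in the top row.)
Parity bits occupy power-of-2 positions; data bits are at positions {3,5,6,7,9,10,11,12,13,14,15,17,18,19,20,21,22,23,24,25,26,27,28,29,30,31} (1-indexed).
Extract: c[3]=0 c[5]=0 c[6]=1 c[7]=1 c[9]=0 c[10]=0 c[11]=0 c[12]=1 c[13]=1 c[14]=1 c[15]=1 c[17]=1 c[18]=1 c[19]=0 c[20]=1 c[21]=0 c[22]=1 c[23]=1 c[24]=0 c[25]=1 c[26]=1 c[27]=0 c[28]=1 c[29]=1 c[30]=0 c[31]=1
Data = 00110001111110101101101101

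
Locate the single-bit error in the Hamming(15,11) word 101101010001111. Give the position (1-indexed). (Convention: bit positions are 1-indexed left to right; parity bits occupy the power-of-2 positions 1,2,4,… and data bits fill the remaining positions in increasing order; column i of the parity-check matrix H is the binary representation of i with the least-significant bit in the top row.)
Syndrome s = H · r^T (mod 2), r = 101101010001111:
  s[0] = (101010101010101)·(101101010001111) mod 2 = 1+0+1+0+0+0+0+0+0+0+0+0+1+0+1 mod 2 = 0
  s[1] = (011001100110011)·(101101010001111) mod 2 = 0+0+1+0+0+1+0+0+0+0+0+0+0+1+1 mod 2 = 0
  s[2] = (000111100001111)·(101101010001111) mod 2 = 0+0+0+1+0+1+0+0+0+0+0+1+1+1+1 mod 2 = 0
  s[3] = (000000011111111)·(101101010001111) mod 2 = 0+0+0+0+0+0+0+1+0+0+0+1+1+1+1 mod 2 = 1
Syndrome = 0001
Column i of H is the binary representation of i, so the syndrome is the binary index of the flipped bit.
Read s = 0001 with s[0] as LSB: 0·2^0 + 0·2^1 + 0·2^2 + 1·2^3 = 8.
Error is at bit position 8.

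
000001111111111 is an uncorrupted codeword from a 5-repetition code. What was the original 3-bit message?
Split into 5-bit blocks: 00000 11111 11111
Data = 011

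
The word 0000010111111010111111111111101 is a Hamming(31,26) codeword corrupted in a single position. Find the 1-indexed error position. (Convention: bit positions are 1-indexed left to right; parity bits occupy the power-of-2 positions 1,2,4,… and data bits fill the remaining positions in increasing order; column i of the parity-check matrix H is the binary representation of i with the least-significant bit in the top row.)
Syndrome s = H · r^T (mod 2), r = 0000010111111010111111111111101:
  s[0] = (1010101010101010101010101010101)·(0000010111111010111111111111101) mod 2 = 0+0+0+0+0+0+0+0+1+0+1+0+1+0+1+0+1+0+1+0+1+0+1+0+1+0+1+0+1+0+1 mod 2 = 0
  s[1] = (0110011001100110011001100110011)·(0000010111111010111111111111101) mod 2 = 0+0+0+0+0+1+0+0+0+1+1+0+0+0+1+0+0+1+1+0+0+1+1+0+0+1+1+0+0+0+1 mod 2 = 1
  s[2] = (0001111000011110000111100001111)·(0000010111111010111111111111101) mod 2 = 0+0+0+0+0+1+0+0+0+0+0+1+1+0+1+0+0+0+0+1+1+1+1+0+0+0+0+1+1+0+1 mod 2 = 1
  s[3] = (0000000111111110000000011111111)·(0000010111111010111111111111101) mod 2 = 0+0+0+0+0+0+0+1+1+1+1+1+1+0+1+0+0+0+0+0+0+0+0+1+1+1+1+1+1+0+1 mod 2 = 0
  s[4] = (0000000000000001111111111111111)·(0000010111111010111111111111101) mod 2 = 0+0+0+0+0+0+0+0+0+0+0+0+0+0+0+0+1+1+1+1+1+1+1+1+1+1+1+1+1+0+1 mod 2 = 0
Syndrome = 01100
Column i of H is the binary representation of i, so the syndrome is the binary index of the flipped bit.
Read s = 01100 with s[0] as LSB: 0·2^0 + 1·2^1 + 1·2^2 + 0·2^3 + 0·2^4 = 6.
Error is at bit position 6.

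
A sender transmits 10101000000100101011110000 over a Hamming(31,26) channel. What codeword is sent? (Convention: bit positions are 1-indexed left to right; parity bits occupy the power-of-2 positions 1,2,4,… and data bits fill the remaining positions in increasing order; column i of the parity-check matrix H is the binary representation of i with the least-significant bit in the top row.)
Codeword c = d · G (mod 2), d = 10101000000100101011110000:
  c[0] = d·G[:,0] = (10101000000100101011110000)·(11011010101101010101010101) mod 2 = 1+0+0+0+1+0+0+0+0+0+0+1+0+0+0+0+0+0+0+1+0+1+0+0+0+0 mod 2 = 1
  c[1] = d·G[:,1] = (10101000000100101011110000)·(10110110011011001100110011) mod 2 = 1+0+1+0+0+0+0+0+0+0+0+0+0+0+0+0+1+0+0+0+1+1+0+0+0+0 mod 2 = 1
  c[2] = d·G[:,2] = (10101000000100101011110000)·(10000000000000000000000000) mod 2 = 1+0+0+0+0+0+0+0+0+0+0+0+0+0+0+0+0+0+0+0+0+0+0+0+0+0 mod 2 = 1
  c[3] = d·G[:,3] = (10101000000100101011110000)·(01110001111000111100001111) mod 2 = 0+0+1+0+0+0+0+0+0+0+0+0+0+0+1+0+1+0+0+0+0+0+0+0+0+0 mod 2 = 1
  c[4] = d·G[:,4] = (10101000000100101011110000)·(01000000000000000000000000) mod 2 = 0+0+0+0+0+0+0+0+0+0+0+0+0+0+0+0+0+0+0+0+0+0+0+0+0+0 mod 2 = 0
  c[5] = d·G[:,5] = (10101000000100101011110000)·(00100000000000000000000000) mod 2 = 0+0+1+0+0+0+0+0+0+0+0+0+0+0+0+0+0+0+0+0+0+0+0+0+0+0 mod 2 = 1
  c[6] = d·G[:,6] = (10101000000100101011110000)·(00010000000000000000000000) mod 2 = 0+0+0+0+0+0+0+0+0+0+0+0+0+0+0+0+0+0+0+0+0+0+0+0+0+0 mod 2 = 0
  c[7] = d·G[:,7] = (10101000000100101011110000)·(00001111111000000011111111) mod 2 = 0+0+0+0+1+0+0+0+0+0+0+0+0+0+0+0+0+0+1+1+1+1+0+0+0+0 mod 2 = 1
  c[8] = d·G[:,8] = (10101000000100101011110000)·(00001000000000000000000000) mod 2 = 0+0+0+0+1+0+0+0+0+0+0+0+0+0+0+0+0+0+0+0+0+0+0+0+0+0 mod 2 = 1
  c[9] = d·G[:,9] = (10101000000100101011110000)·(00000100000000000000000000) mod 2 = 0+0+0+0+0+0+0+0+0+0+0+0+0+0+0+0+0+0+0+0+0+0+0+0+0+0 mod 2 = 0
  c[10] = d·G[:,10] = (10101000000100101011110000)·(00000010000000000000000000) mod 2 = 0+0+0+0+0+0+0+0+0+0+0+0+0+0+0+0+0+0+0+0+0+0+0+0+0+0 mod 2 = 0
  c[11] = d·G[:,11] = (10101000000100101011110000)·(00000001000000000000000000) mod 2 = 0+0+0+0+0+0+0+0+0+0+0+0+0+0+0+0+0+0+0+0+0+0+0+0+0+0 mod 2 = 0
  c[12] = d·G[:,12] = (10101000000100101011110000)·(00000000100000000000000000) mod 2 = 0+0+0+0+0+0+0+0+0+0+0+0+0+0+0+0+0+0+0+0+0+0+0+0+0+0 mod 2 = 0
  c[13] = d·G[:,13] = (10101000000100101011110000)·(00000000010000000000000000) mod 2 = 0+0+0+0+0+0+0+0+0+0+0+0+0+0+0+0+0+0+0+0+0+0+0+0+0+0 mod 2 = 0
  c[14] = d·G[:,14] = (10101000000100101011110000)·(00000000001000000000000000) mod 2 = 0+0+0+0+0+0+0+0+0+0+0+0+0+0+0+0+0+0+0+0+0+0+0+0+0+0 mod 2 = 0
  c[15] = d·G[:,15] = (10101000000100101011110000)·(00000000000111111111111111) mod 2 = 0+0+0+0+0+0+0+0+0+0+0+1+0+0+1+0+1+0+1+1+1+1+0+0+0+0 mod 2 = 1
  c[16] = d·G[:,16] = (10101000000100101011110000)·(00000000000100000000000000) mod 2 = 0+0+0+0+0+0+0+0+0+0+0+1+0+0+0+0+0+0+0+0+0+0+0+0+0+0 mod 2 = 1
  c[17] = d·G[:,17] = (10101000000100101011110000)·(00000000000010000000000000) mod 2 = 0+0+0+0+0+0+0+0+0+0+0+0+0+0+0+0+0+0+0+0+0+0+0+0+0+0 mod 2 = 0
  c[18] = d·G[:,18] = (10101000000100101011110000)·(00000000000001000000000000) mod 2 = 0+0+0+0+0+0+0+0+0+0+0+0+0+0+0+0+0+0+0+0+0+0+0+0+0+0 mod 2 = 0
  c[19] = d·G[:,19] = (10101000000100101011110000)·(00000000000000100000000000) mod 2 = 0+0+0+0+0+0+0+0+0+0+0+0+0+0+1+0+0+0+0+0+0+0+0+0+0+0 mod 2 = 1
  c[20] = d·G[:,20] = (10101000000100101011110000)·(00000000000000010000000000) mod 2 = 0+0+0+0+0+0+0+0+0+0+0+0+0+0+0+0+0+0+0+0+0+0+0+0+0+0 mod 2 = 0
  c[21] = d·G[:,21] = (10101000000100101011110000)·(00000000000000001000000000) mod 2 = 0+0+0+0+0+0+0+0+0+0+0+0+0+0+0+0+1+0+0+0+0+0+0+0+0+0 mod 2 = 1
  c[22] = d·G[:,22] = (10101000000100101011110000)·(00000000000000000100000000) mod 2 = 0+0+0+0+0+0+0+0+0+0+0+0+0+0+0+0+0+0+0+0+0+0+0+0+0+0 mod 2 = 0
  c[23] = d·G[:,23] = (10101000000100101011110000)·(00000000000000000010000000) mod 2 = 0+0+0+0+0+0+0+0+0+0+0+0+0+0+0+0+0+0+1+0+0+0+0+0+0+0 mod 2 = 1
  c[24] = d·G[:,24] = (10101000000100101011110000)·(00000000000000000001000000) mod 2 = 0+0+0+0+0+0+0+0+0+0+0+0+0+0+0+0+0+0+0+1+0+0+0+0+0+0 mod 2 = 1
  c[25] = d·G[:,25] = (10101000000100101011110000)·(00000000000000000000100000) mod 2 = 0+0+0+0+0+0+0+0+0+0+0+0+0+0+0+0+0+0+0+0+1+0+0+0+0+0 mod 2 = 1
  c[26] = d·G[:,26] = (10101000000100101011110000)·(00000000000000000000010000) mod 2 = 0+0+0+0+0+0+0+0+0+0+0+0+0+0+0+0+0+0+0+0+0+1+0+0+0+0 mod 2 = 1
  c[27] = d·G[:,27] = (10101000000100101011110000)·(00000000000000000000001000) mod 2 = 0+0+0+0+0+0+0+0+0+0+0+0+0+0+0+0+0+0+0+0+0+0+0+0+0+0 mod 2 = 0
  c[28] = d·G[:,28] = (10101000000100101011110000)·(00000000000000000000000100) mod 2 = 0+0+0+0+0+0+0+0+0+0+0+0+0+0+0+0+0+0+0+0+0+0+0+0+0+0 mod 2 = 0
  c[29] = d·G[:,29] = (10101000000100101011110000)·(00000000000000000000000010) mod 2 = 0+0+0+0+0+0+0+0+0+0+0+0+0+0+0+0+0+0+0+0+0+0+0+0+0+0 mod 2 = 0
  c[30] = d·G[:,30] = (10101000000100101011110000)·(00000000000000000000000001) mod 2 = 0+0+0+0+0+0+0+0+0+0+0+0+0+0+0+0+0+0+0+0+0+0+0+0+0+0 mod 2 = 0
Codeword = 1111010110000001100101011110000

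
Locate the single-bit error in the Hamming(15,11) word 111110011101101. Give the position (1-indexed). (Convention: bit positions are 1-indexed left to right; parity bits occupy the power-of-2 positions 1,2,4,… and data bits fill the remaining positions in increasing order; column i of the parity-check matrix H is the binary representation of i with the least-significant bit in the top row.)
Syndrome s = H · r^T (mod 2), r = 111110011101101:
  s[0] = (101010101010101)·(111110011101101) mod 2 = 1+0+1+0+1+0+0+0+1+0+0+0+1+0+1 mod 2 = 0
  s[1] = (011001100110011)·(111110011101101) mod 2 = 0+1+1+0+0+0+0+0+0+1+0+0+0+0+1 mod 2 = 0
  s[2] = (000111100001111)·(111110011101101) mod 2 = 0+0+0+1+1+0+0+0+0+0+0+1+1+0+1 mod 2 = 1
  s[3] = (000000011111111)·(111110011101101) mod 2 = 0+0+0+0+0+0+0+1+1+1+0+1+1+0+1 mod 2 = 0
Syndrome = 0010
Column i of H is the binary representation of i, so the syndrome is the binary index of the flipped bit.
Read s = 0010 with s[0] as LSB: 0·2^0 + 0·2^1 + 1·2^2 + 0·2^3 = 4.
Error is at bit position 4.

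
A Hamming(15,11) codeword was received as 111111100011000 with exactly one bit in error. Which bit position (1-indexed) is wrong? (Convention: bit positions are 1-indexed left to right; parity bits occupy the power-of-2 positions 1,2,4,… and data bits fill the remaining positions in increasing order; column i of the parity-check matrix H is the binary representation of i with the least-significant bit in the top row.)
Syndrome s = H · r^T (mod 2), r = 111111100011000:
  s[0] = (101010101010101)·(111111100011000) mod 2 = 1+0+1+0+1+0+1+0+0+0+1+0+0+0+0 mod 2 = 1
  s[1] = (011001100110011)·(111111100011000) mod 2 = 0+1+1+0+0+1+1+0+0+0+1+0+0+0+0 mod 2 = 1
  s[2] = (000111100001111)·(111111100011000) mod 2 = 0+0+0+1+1+1+1+0+0+0+0+1+0+0+0 mod 2 = 1
  s[3] = (000000011111111)·(111111100011000) mod 2 = 0+0+0+0+0+0+0+0+0+0+1+1+0+0+0 mod 2 = 0
Syndrome = 1110
Column i of H is the binary representation of i, so the syndrome is the binary index of the flipped bit.
Read s = 1110 with s[0] as LSB: 1·2^0 + 1·2^1 + 1·2^2 + 0·2^3 = 7.
Error is at bit position 7.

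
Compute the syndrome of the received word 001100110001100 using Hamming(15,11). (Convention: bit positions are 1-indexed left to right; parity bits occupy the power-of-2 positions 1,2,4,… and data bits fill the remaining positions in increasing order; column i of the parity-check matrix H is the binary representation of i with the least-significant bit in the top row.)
Syndrome s = H · r^T (mod 2), r = 001100110001100:
  s[0] = (101010101010101)·(001100110001100) mod 2 = 0+0+1+0+0+0+1+0+0+0+0+0+1+0+0 mod 2 = 1
  s[1] = (011001100110011)·(001100110001100) mod 2 = 0+0+1+0+0+0+1+0+0+0+0+0+0+0+0 mod 2 = 0
  s[2] = (000111100001111)·(001100110001100) mod 2 = 0+0+0+1+0+0+1+0+0+0+0+1+1+0+0 mod 2 = 0
  s[3] = (000000011111111)·(001100110001100) mod 2 = 0+0+0+0+0+0+0+1+0+0+0+1+1+0+0 mod 2 = 1
Syndrome = 1001
Non-zero syndrome: error at position 9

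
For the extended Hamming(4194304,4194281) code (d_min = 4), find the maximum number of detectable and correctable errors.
Detection only: up to d_min − 1 = 3 errors.
Correction: up to ⌊(d_min − 1)/2⌋ = ⌊3/2⌋ = 1 errors.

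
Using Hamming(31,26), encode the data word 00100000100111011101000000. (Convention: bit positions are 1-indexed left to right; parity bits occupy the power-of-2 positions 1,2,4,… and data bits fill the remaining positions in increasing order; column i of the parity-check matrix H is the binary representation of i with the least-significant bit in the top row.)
Codeword c = d · G (mod 2), d = 00100000100111011101000000:
  c[0] = d·G[:,0] = (00100000100111011101000000)·(11011010101101010101010101) mod 2 = 0+0+0+0+0+0+0+0+1+0+0+1+0+1+0+1+0+1+0+1+0+0+0+0+0+0 mod 2 = 0
  c[1] = d·G[:,1] = (00100000100111011101000000)·(10110110011011001100110011) mod 2 = 0+0+1+0+0+0+0+0+0+0+0+0+1+1+0+0+1+1+0+0+0+0+0+0+0+0 mod 2 = 1
  c[2] = d·G[:,2] = (00100000100111011101000000)·(10000000000000000000000000) mod 2 = 0+0+0+0+0+0+0+0+0+0+0+0+0+0+0+0+0+0+0+0+0+0+0+0+0+0 mod 2 = 0
  c[3] = d·G[:,3] = (00100000100111011101000000)·(01110001111000111100001111) mod 2 = 0+0+1+0+0+0+0+0+1+0+0+0+0+0+0+1+1+1+0+0+0+0+0+0+0+0 mod 2 = 1
  c[4] = d·G[:,4] = (00100000100111011101000000)·(01000000000000000000000000) mod 2 = 0+0+0+0+0+0+0+0+0+0+0+0+0+0+0+0+0+0+0+0+0+0+0+0+0+0 mod 2 = 0
  c[5] = d·G[:,5] = (00100000100111011101000000)·(00100000000000000000000000) mod 2 = 0+0+1+0+0+0+0+0+0+0+0+0+0+0+0+0+0+0+0+0+0+0+0+0+0+0 mod 2 = 1
  c[6] = d·G[:,6] = (00100000100111011101000000)·(00010000000000000000000000) mod 2 = 0+0+0+0+0+0+0+0+0+0+0+0+0+0+0+0+0+0+0+0+0+0+0+0+0+0 mod 2 = 0
  c[7] = d·G[:,7] = (00100000100111011101000000)·(00001111111000000011111111) mod 2 = 0+0+0+0+0+0+0+0+1+0+0+0+0+0+0+0+0+0+0+1+0+0+0+0+0+0 mod 2 = 0
  c[8] = d·G[:,8] = (00100000100111011101000000)·(00001000000000000000000000) mod 2 = 0+0+0+0+0+0+0+0+0+0+0+0+0+0+0+0+0+0+0+0+0+0+0+0+0+0 mod 2 = 0
  c[9] = d·G[:,9] = (00100000100111011101000000)·(00000100000000000000000000) mod 2 = 0+0+0+0+0+0+0+0+0+0+0+0+0+0+0+0+0+0+0+0+0+0+0+0+0+0 mod 2 = 0
  c[10] = d·G[:,10] = (00100000100111011101000000)·(00000010000000000000000000) mod 2 = 0+0+0+0+0+0+0+0+0+0+0+0+0+0+0+0+0+0+0+0+0+0+0+0+0+0 mod 2 = 0
  c[11] = d·G[:,11] = (00100000100111011101000000)·(00000001000000000000000000) mod 2 = 0+0+0+0+0+0+0+0+0+0+0+0+0+0+0+0+0+0+0+0+0+0+0+0+0+0 mod 2 = 0
  c[12] = d·G[:,12] = (00100000100111011101000000)·(00000000100000000000000000) mod 2 = 0+0+0+0+0+0+0+0+1+0+0+0+0+0+0+0+0+0+0+0+0+0+0+0+0+0 mod 2 = 1
  c[13] = d·G[:,13] = (00100000100111011101000000)·(00000000010000000000000000) mod 2 = 0+0+0+0+0+0+0+0+0+0+0+0+0+0+0+0+0+0+0+0+0+0+0+0+0+0 mod 2 = 0
  c[14] = d·G[:,14] = (00100000100111011101000000)·(00000000001000000000000000) mod 2 = 0+0+0+0+0+0+0+0+0+0+0+0+0+0+0+0+0+0+0+0+0+0+0+0+0+0 mod 2 = 0
  c[15] = d·G[:,15] = (00100000100111011101000000)·(00000000000111111111111111) mod 2 = 0+0+0+0+0+0+0+0+0+0+0+1+1+1+0+1+1+1+0+1+0+0+0+0+0+0 mod 2 = 1
  c[16] = d·G[:,16] = (00100000100111011101000000)·(00000000000100000000000000) mod 2 = 0+0+0+0+0+0+0+0+0+0+0+1+0+0+0+0+0+0+0+0+0+0+0+0+0+0 mod 2 = 1
  c[17] = d·G[:,17] = (00100000100111011101000000)·(00000000000010000000000000) mod 2 = 0+0+0+0+0+0+0+0+0+0+0+0+1+0+0+0+0+0+0+0+0+0+0+0+0+0 mod 2 = 1
  c[18] = d·G[:,18] = (00100000100111011101000000)·(00000000000001000000000000) mod 2 = 0+0+0+0+0+0+0+0+0+0+0+0+0+1+0+0+0+0+0+0+0+0+0+0+0+0 mod 2 = 1
  c[19] = d·G[:,19] = (00100000100111011101000000)·(00000000000000100000000000) mod 2 = 0+0+0+0+0+0+0+0+0+0+0+0+0+0+0+0+0+0+0+0+0+0+0+0+0+0 mod 2 = 0
  c[20] = d·G[:,20] = (00100000100111011101000000)·(00000000000000010000000000) mod 2 = 0+0+0+0+0+0+0+0+0+0+0+0+0+0+0+1+0+0+0+0+0+0+0+0+0+0 mod 2 = 1
  c[21] = d·G[:,21] = (00100000100111011101000000)·(00000000000000001000000000) mod 2 = 0+0+0+0+0+0+0+0+0+0+0+0+0+0+0+0+1+0+0+0+0+0+0+0+0+0 mod 2 = 1
  c[22] = d·G[:,22] = (00100000100111011101000000)·(00000000000000000100000000) mod 2 = 0+0+0+0+0+0+0+0+0+0+0+0+0+0+0+0+0+1+0+0+0+0+0+0+0+0 mod 2 = 1
  c[23] = d·G[:,23] = (00100000100111011101000000)·(00000000000000000010000000) mod 2 = 0+0+0+0+0+0+0+0+0+0+0+0+0+0+0+0+0+0+0+0+0+0+0+0+0+0 mod 2 = 0
  c[24] = d·G[:,24] = (00100000100111011101000000)·(00000000000000000001000000) mod 2 = 0+0+0+0+0+0+0+0+0+0+0+0+0+0+0+0+0+0+0+1+0+0+0+0+0+0 mod 2 = 1
  c[25] = d·G[:,25] = (00100000100111011101000000)·(00000000000000000000100000) mod 2 = 0+0+0+0+0+0+0+0+0+0+0+0+0+0+0+0+0+0+0+0+0+0+0+0+0+0 mod 2 = 0
  c[26] = d·G[:,26] = (00100000100111011101000000)·(00000000000000000000010000) mod 2 = 0+0+0+0+0+0+0+0+0+0+0+0+0+0+0+0+0+0+0+0+0+0+0+0+0+0 mod 2 = 0
  c[27] = d·G[:,27] = (00100000100111011101000000)·(00000000000000000000001000) mod 2 = 0+0+0+0+0+0+0+0+0+0+0+0+0+0+0+0+0+0+0+0+0+0+0+0+0+0 mod 2 = 0
  c[28] = d·G[:,28] = (00100000100111011101000000)·(00000000000000000000000100) mod 2 = 0+0+0+0+0+0+0+0+0+0+0+0+0+0+0+0+0+0+0+0+0+0+0+0+0+0 mod 2 = 0
  c[29] = d·G[:,29] = (00100000100111011101000000)·(00000000000000000000000010) mod 2 = 0+0+0+0+0+0+0+0+0+0+0+0+0+0+0+0+0+0+0+0+0+0+0+0+0+0 mod 2 = 0
  c[30] = d·G[:,30] = (00100000100111011101000000)·(00000000000000000000000001) mod 2 = 0+0+0+0+0+0+0+0+0+0+0+0+0+0+0+0+0+0+0+0+0+0+0+0+0+0 mod 2 = 0
Codeword = 0101010000001001111011101000000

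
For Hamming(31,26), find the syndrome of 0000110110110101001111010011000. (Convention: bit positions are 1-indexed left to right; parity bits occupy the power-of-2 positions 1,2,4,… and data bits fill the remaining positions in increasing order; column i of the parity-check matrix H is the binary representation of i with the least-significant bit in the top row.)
Syndrome s = H · r^T (mod 2), r = 0000110110110101001111010011000:
  s[0] = (1010101010101010101010101010101)·(0000110110110101001111010011000) mod 2 = 0+0+0+0+1+0+0+0+1+0+1+0+0+0+0+0+0+0+1+0+1+0+0+0+0+0+1+0+0+0+0 mod 2 = 0
  s[1] = (0110011001100110011001100110011)·(0000110110110101001111010011000) mod 2 = 0+0+0+0+0+1+0+0+0+0+1+0+0+1+0+0+0+0+1+0+0+1+0+0+0+0+1+0+0+0+0 mod 2 = 0
  s[2] = (0001111000011110000111100001111)·(0000110110110101001111010011000) mod 2 = 0+0+0+0+1+1+0+0+0+0+0+1+0+1+0+0+0+0+0+1+1+1+0+0+0+0+0+1+0+0+0 mod 2 = 0
  s[3] = (0000000111111110000000011111111)·(0000110110110101001111010011000) mod 2 = 0+0+0+0+0+0+0+1+1+0+1+1+0+1+0+0+0+0+0+0+0+0+0+1+0+0+1+1+0+0+0 mod 2 = 0
  s[4] = (0000000000000001111111111111111)·(0000110110110101001111010011000) mod 2 = 0+0+0+0+0+0+0+0+0+0+0+0+0+0+0+1+0+0+1+1+1+1+0+1+0+0+1+1+0+0+0 mod 2 = 0
Syndrome = 00000
s = 0: no error detected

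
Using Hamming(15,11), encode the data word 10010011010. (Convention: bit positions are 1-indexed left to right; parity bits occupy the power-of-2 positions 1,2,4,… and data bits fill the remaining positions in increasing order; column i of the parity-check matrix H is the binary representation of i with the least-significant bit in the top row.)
Codeword c = d · G (mod 2), d = 10010011010:
  c[0] = d·G[:,0] = (10010011010)·(11011010101) mod 2 = 1+0+0+1+0+0+1+0+0+0+0 mod 2 = 1
  c[1] = d·G[:,1] = (10010011010)·(10110110011) mod 2 = 1+0+0+1+0+0+1+0+0+1+0 mod 2 = 0
  c[2] = d·G[:,2] = (10010011010)·(10000000000) mod 2 = 1+0+0+0+0+0+0+0+0+0+0 mod 2 = 1
  c[3] = d·G[:,3] = (10010011010)·(01110001111) mod 2 = 0+0+0+1+0+0+0+1+0+1+0 mod 2 = 1
  c[4] = d·G[:,4] = (10010011010)·(01000000000) mod 2 = 0+0+0+0+0+0+0+0+0+0+0 mod 2 = 0
  c[5] = d·G[:,5] = (10010011010)·(00100000000) mod 2 = 0+0+0+0+0+0+0+0+0+0+0 mod 2 = 0
  c[6] = d·G[:,6] = (10010011010)·(00010000000) mod 2 = 0+0+0+1+0+0+0+0+0+0+0 mod 2 = 1
  c[7] = d·G[:,7] = (10010011010)·(00001111111) mod 2 = 0+0+0+0+0+0+1+1+0+1+0 mod 2 = 1
  c[8] = d·G[:,8] = (10010011010)·(00001000000) mod 2 = 0+0+0+0+0+0+0+0+0+0+0 mod 2 = 0
  c[9] = d·G[:,9] = (10010011010)·(00000100000) mod 2 = 0+0+0+0+0+0+0+0+0+0+0 mod 2 = 0
  c[10] = d·G[:,10] = (10010011010)·(00000010000) mod 2 = 0+0+0+0+0+0+1+0+0+0+0 mod 2 = 1
  c[11] = d·G[:,11] = (10010011010)·(00000001000) mod 2 = 0+0+0+0+0+0+0+1+0+0+0 mod 2 = 1
  c[12] = d·G[:,12] = (10010011010)·(00000000100) mod 2 = 0+0+0+0+0+0+0+0+0+0+0 mod 2 = 0
  c[13] = d·G[:,13] = (10010011010)·(00000000010) mod 2 = 0+0+0+0+0+0+0+0+0+1+0 mod 2 = 1
  c[14] = d·G[:,14] = (10010011010)·(00000000001) mod 2 = 0+0+0+0+0+0+0+0+0+0+0 mod 2 = 0
Codeword = 101100110011010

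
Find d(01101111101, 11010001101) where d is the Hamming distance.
XOR = 10111110000, count of 1s = 6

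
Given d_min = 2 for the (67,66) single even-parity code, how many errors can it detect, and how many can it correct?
Detection only: up to d_min − 1 = 1 errors.
Correction: up to ⌊(d_min − 1)/2⌋ = ⌊1/2⌋ = 0 errors.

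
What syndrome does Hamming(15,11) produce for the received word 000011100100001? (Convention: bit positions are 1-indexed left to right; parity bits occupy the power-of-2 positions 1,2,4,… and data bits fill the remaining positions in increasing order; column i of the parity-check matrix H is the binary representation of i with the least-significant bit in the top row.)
Syndrome s = H · r^T (mod 2), r = 000011100100001:
  s[0] = (101010101010101)·(000011100100001) mod 2 = 0+0+0+0+1+0+1+0+0+0+0+0+0+0+1 mod 2 = 1
  s[1] = (011001100110011)·(000011100100001) mod 2 = 0+0+0+0+0+1+1+0+0+1+0+0+0+0+1 mod 2 = 0
  s[2] = (000111100001111)·(000011100100001) mod 2 = 0+0+0+0+1+1+1+0+0+0+0+0+0+0+1 mod 2 = 0
  s[3] = (000000011111111)·(000011100100001) mod 2 = 0+0+0+0+0+0+0+0+0+1+0+0+0+0+1 mod 2 = 0
Syndrome = 1000
Non-zero syndrome: error at position 1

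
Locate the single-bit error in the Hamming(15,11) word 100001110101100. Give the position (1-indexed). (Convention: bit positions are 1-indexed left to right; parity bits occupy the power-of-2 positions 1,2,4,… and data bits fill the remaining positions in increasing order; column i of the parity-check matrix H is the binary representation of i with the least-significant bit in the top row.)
Syndrome s = H · r^T (mod 2), r = 100001110101100:
  s[0] = (101010101010101)·(100001110101100) mod 2 = 1+0+0+0+0+0+1+0+0+0+0+0+1+0+0 mod 2 = 1
  s[1] = (011001100110011)·(100001110101100) mod 2 = 0+0+0+0+0+1+1+0+0+1+0+0+0+0+0 mod 2 = 1
  s[2] = (000111100001111)·(100001110101100) mod 2 = 0+0+0+0+0+1+1+0+0+0+0+1+1+0+0 mod 2 = 0
  s[3] = (000000011111111)·(100001110101100) mod 2 = 0+0+0+0+0+0+0+1+0+1+0+1+1+0+0 mod 2 = 0
Syndrome = 1100
Column i of H is the binary representation of i, so the syndrome is the binary index of the flipped bit.
Read s = 1100 with s[0] as LSB: 1·2^0 + 1·2^1 + 0·2^2 + 0·2^3 = 3.
Error is at bit position 3.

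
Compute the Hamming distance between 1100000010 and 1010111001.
XOR = 0110111011, count of 1s = 7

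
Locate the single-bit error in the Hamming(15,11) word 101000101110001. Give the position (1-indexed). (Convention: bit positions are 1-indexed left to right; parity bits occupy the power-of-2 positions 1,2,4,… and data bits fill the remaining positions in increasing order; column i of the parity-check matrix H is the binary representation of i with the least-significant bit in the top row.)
Syndrome s = H · r^T (mod 2), r = 101000101110001:
  s[0] = (101010101010101)·(101000101110001) mod 2 = 1+0+1+0+0+0+1+0+1+0+1+0+0+0+1 mod 2 = 0
  s[1] = (011001100110011)·(101000101110001) mod 2 = 0+0+1+0+0+0+1+0+0+1+1+0+0+0+1 mod 2 = 1
  s[2] = (000111100001111)·(101000101110001) mod 2 = 0+0+0+0+0+0+1+0+0+0+0+0+0+0+1 mod 2 = 0
  s[3] = (000000011111111)·(101000101110001) mod 2 = 0+0+0+0+0+0+0+0+1+1+1+0+0+0+1 mod 2 = 0
Syndrome = 0100
Column i of H is the binary representation of i, so the syndrome is the binary index of the flipped bit.
Read s = 0100 with s[0] as LSB: 0·2^0 + 1·2^1 + 0·2^2 + 0·2^3 = 2.
Error is at bit position 2.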